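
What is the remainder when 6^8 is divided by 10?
By repeated squaring mod 10: 6^{1}≡6, 6^{2}≡6, 6^{4}≡6, 6^{8}≡6. So 6^{8} ≡ 6 mod 10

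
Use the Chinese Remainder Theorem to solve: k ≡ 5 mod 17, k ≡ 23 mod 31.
M = 17 × 31 = 527. M₁ = 31, y₁ ≡ 11 mod 17. M₂ = 17, y₂ ≡ 11 mod 31. k = 5×31×11 + 23×17×11 ≡ 209 mod 527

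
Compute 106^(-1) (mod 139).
Since 139 is prime, by Fermat 106^(-1) ≡ 106^{137} ≡ 80 (mod 139). Verify: 106 × 80 = 8480 ≡ 1 (mod 139)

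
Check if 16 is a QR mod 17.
By Euler's criterion: 16^{8} ≡ 1 mod 17. Since this equals 1, 16 is a QR.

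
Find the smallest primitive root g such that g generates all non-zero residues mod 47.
g = 5. For each prime q|46: 5^{23}≡46, 5^{2}≡25, none ≡ 1, so ord_47(5) = 46 and 5 is a primitive root.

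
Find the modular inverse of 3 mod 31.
Since 31 is prime, by Fermat 3^(-1) ≡ 3^{29} ≡ 21 (mod 31). Verify: 3 × 21 = 63 ≡ 1 (mod 31)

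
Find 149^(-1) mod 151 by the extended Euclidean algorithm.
Extended GCD: 149(75) + 151(-74) = 1. So 149^(-1) ≡ 75 mod 151. Verify: 149 × 75 = 11175 ≡ 1 mod 151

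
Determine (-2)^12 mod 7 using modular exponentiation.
Using Fermat: (-2)^{6} ≡ 1 (mod 7). 12 ≡ 0 (mod 6). So (-2)^{12} ≡ (-2)^{0} ≡ 1 (mod 7)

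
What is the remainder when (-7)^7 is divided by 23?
By repeated squaring mod 23: (-7)^{1}≡16, (-7)^{2}≡3, (-7)^{4}≡9. Then (-7)^{7} = (-7)^{4+2+1} ≡ 9 × 3 × 16 ≡ 18 mod 23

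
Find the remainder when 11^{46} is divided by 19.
By Fermat: 11^{18} ≡ 1 mod 19. 46 = 2×18 + 10. So 11^{46} ≡ 11^{10} ≡ 11 mod 19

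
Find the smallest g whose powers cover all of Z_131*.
g = 2. Powers: [2, 4, 8, 16, 32, 64, 128, 125, 119, ...] generates all 130 non-zero residues.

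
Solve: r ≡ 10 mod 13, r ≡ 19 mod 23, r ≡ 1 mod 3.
M = 13 × 23 × 3 = 897. M₁ = 69, y₁ ≡ 10 mod 13. M₂ = 39, y₂ ≡ 13 mod 23. M₃ = 299, y₃ ≡ 2 mod 3. r = 10×69×10 + 19×39×13 + 1×299×2 ≡ 88 mod 897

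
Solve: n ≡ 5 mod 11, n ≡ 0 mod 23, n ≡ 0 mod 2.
M = 11 × 23 × 2 = 506. M₁ = 46, y₁ ≡ 6 mod 11. M₂ = 22, y₂ ≡ 22 mod 23. M₃ = 253, y₃ ≡ 1 mod 2. n = 5×46×6 + 0×22×22 + 0×253×1 ≡ 368 mod 506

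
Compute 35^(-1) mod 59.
Since 59 is prime, by Fermat 35^(-1) ≡ 35^{57} ≡ 27 mod 59. Verify: 35 × 27 = 945 ≡ 1 mod 59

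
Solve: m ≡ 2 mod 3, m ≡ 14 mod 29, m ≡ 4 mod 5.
M = 3 × 29 × 5 = 435. M₁ = 145, y₁ ≡ 1 mod 3. M₂ = 15, y₂ ≡ 2 mod 29. M₃ = 87, y₃ ≡ 3 mod 5. m = 2×145×1 + 14×15×2 + 4×87×3 ≡ 14 mod 435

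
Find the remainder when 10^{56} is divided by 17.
By Fermat: 10^{16} ≡ 1 mod 17. 56 = 3×16 + 8. So 10^{56} ≡ 10^{8} ≡ 16 mod 17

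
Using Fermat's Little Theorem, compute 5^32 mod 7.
By Fermat: 5^{6} ≡ 1 (mod 7). 32 = 5×6 + 2. So 5^{32} ≡ 5^{2} ≡ 4 (mod 7)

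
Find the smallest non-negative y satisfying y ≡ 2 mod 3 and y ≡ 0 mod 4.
M = 3 × 4 = 12. M₁ = 4, y₁ ≡ 1 mod 3. M₂ = 3, y₂ ≡ 3 mod 4. y = 2×4×1 + 0×3×3 ≡ 8 mod 12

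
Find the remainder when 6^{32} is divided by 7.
By Fermat: 6^{6} ≡ 1 mod 7. 32 = 5×6 + 2. So 6^{32} ≡ 6^{2} ≡ 1 mod 7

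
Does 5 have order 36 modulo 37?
ord_37(5) divides 36. For each prime q|36: 5^{18}≡36, 5^{12}≡10, none ≡ 1. So 5 has order 36 and is a primitive root mod 37.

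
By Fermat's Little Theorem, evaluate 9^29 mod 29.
By Fermat: 9^{28} ≡ 1 (mod 29). So 9^{29} = 9^{28} · 9^{1} ≡ 9^{1} ≡ 9 (mod 29)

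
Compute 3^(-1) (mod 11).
Since 11 is prime, by Fermat 3^(-1) ≡ 3^{9} ≡ 4 (mod 11). Verify: 3 × 4 = 12 ≡ 1 (mod 11)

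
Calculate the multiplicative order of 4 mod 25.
Powers of 4 mod 25: 4^1≡4, 4^2≡16, 4^3≡14, 4^4≡6, 4^5≡24, 4^6≡21, 4^7≡9, 4^8≡11, 4^9≡19, 4^10≡1. Order = 10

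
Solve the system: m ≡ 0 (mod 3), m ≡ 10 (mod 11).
M = 3 × 11 = 33. M₁ = 11, y₁ ≡ 2 (mod 3). M₂ = 3, y₂ ≡ 4 (mod 11). m = 0×11×2 + 10×3×4 ≡ 21 (mod 33)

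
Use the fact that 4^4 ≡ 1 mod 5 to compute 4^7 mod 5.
By Fermat: 4^{4} ≡ 1 mod 5. So 4^{7} = 4^{4} · 4^{3} ≡ 4^{3} ≡ 4 mod 5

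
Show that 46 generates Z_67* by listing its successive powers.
46^1, 46^2, ..., 46^{66} mod 67: [46, 39, 52, 47, 18, 24, 32, 65, 42, 56, 30, 40, 31, 19, 3, 4, 50, 22, 7, 54, 5, 29, 61, 59, 34, 23, 53, 26, 57, 9, 12, 16, 66, 21, 28, 15, 20, 49, 43, 35, 2, 25, 11, 37, 27, 36, 48, 64, 63, 17, 45, 60, 13, 62, 38, 6, 8, 33, 44, 14, 41, 10, 58, 55, 51, 1]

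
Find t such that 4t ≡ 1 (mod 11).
Since 11 is prime, by Fermat 4^(-1) ≡ 4^{9} ≡ 3 (mod 11). Verify: 4 × 3 = 12 ≡ 1 (mod 11)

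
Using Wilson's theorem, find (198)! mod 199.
By Wilson's theorem, (198)! ≡ -1 ≡ 198 (mod 199)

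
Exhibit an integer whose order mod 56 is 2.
13 has order 2 mod 56 since 13^{2} ≡ 1 mod 56 and no smaller power works.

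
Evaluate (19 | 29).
(19/29) = 19^{14} mod 29 = -1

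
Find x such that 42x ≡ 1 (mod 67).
Since 67 is prime, by Fermat 42^(-1) ≡ 42^{65} ≡ 8 (mod 67). Verify: 42 × 8 = 336 ≡ 1 (mod 67)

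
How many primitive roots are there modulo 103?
Number of primitive roots mod 103 = φ(p-1) = φ(102) = 32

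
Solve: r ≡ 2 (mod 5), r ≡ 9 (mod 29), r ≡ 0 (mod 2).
M = 5 × 29 × 2 = 290. M₁ = 58, y₁ ≡ 2 (mod 5). M₂ = 10, y₂ ≡ 3 (mod 29). M₃ = 145, y₃ ≡ 1 (mod 2). r = 2×58×2 + 9×10×3 + 0×145×1 ≡ 212 (mod 290)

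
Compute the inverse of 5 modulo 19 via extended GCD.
Extended GCD: 5(4) + 19(-1) = 1. So 5^(-1) ≡ 4 (mod 19). Verify: 5 × 4 = 20 ≡ 1 (mod 19)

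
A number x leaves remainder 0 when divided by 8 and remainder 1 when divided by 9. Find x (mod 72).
M = 8 × 9 = 72. M₁ = 9, y₁ ≡ 1 (mod 8). M₂ = 8, y₂ ≡ 8 (mod 9). x = 0×9×1 + 1×8×8 ≡ 64 (mod 72)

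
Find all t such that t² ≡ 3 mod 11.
The square roots of 3 mod 11 are 5 and 6. Verify: 5² = 25 ≡ 3 mod 11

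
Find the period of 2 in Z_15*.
Powers of 2 mod 15: 2^1≡2, 2^2≡4, 2^3≡8, 2^4≡1. ord_15(2) = 4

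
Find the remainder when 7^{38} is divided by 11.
By Fermat: 7^{10} ≡ 1 (mod 11). 38 = 3×10 + 8. So 7^{38} ≡ 7^{8} ≡ 9 (mod 11)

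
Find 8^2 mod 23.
8^{2} = 64 ≡ 18 mod 23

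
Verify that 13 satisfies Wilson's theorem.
(12)! mod 13 = 12. Since this equals -1 mod 13, Wilson confirms 13 is prime.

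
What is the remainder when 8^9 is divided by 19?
By repeated squaring (mod 19): 8^{1}≡8, 8^{2}≡7, 8^{4}≡11, 8^{8}≡7. Then 8^{9} = 8^{8+1} ≡ 7 × 8 ≡ 18 (mod 19)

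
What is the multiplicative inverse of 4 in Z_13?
Since 13 is prime, by Fermat 4^(-1) ≡ 4^{11} ≡ 10 mod 13. Verify: 4 × 10 = 40 ≡ 1 mod 13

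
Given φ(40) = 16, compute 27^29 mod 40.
By Euler: 27^{16} ≡ 1 mod 40 since gcd(27, 40) = 1. 29 = 1×16 + 13. So 27^{29} ≡ 27^{13} ≡ 27 mod 40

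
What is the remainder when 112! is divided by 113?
By Wilson's theorem, (112)! ≡ -1 ≡ 112 mod 113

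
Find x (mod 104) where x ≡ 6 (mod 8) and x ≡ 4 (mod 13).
M = 8 × 13 = 104. M₁ = 13, y₁ ≡ 5 (mod 8). M₂ = 8, y₂ ≡ 5 (mod 13). x = 6×13×5 + 4×8×5 ≡ 30 (mod 104)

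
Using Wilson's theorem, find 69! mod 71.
(70)! = (69)! × (70) ≡ -1 (mod 71). So (69)! ≡ -1 × (70)^(-1) ≡ (-1)×(-1) = 1 (mod 71)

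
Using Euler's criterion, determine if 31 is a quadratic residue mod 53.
By Euler's criterion: 31^{26} ≡ 52 (mod 53). Since this equals -1 (≡ 52), 31 is not a QR.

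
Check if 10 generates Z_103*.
10^{34} ≡ 1 mod 103 and 34 < 102, so ord_103(10) = 34 ≠ 102 and 10 is not a primitive root.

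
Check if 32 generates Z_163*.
ord_163(32) divides 162. For each prime q|162: 32^{81}≡162, 32^{54}≡58, none ≡ 1. So 32 has order 162 and is a primitive root mod 163.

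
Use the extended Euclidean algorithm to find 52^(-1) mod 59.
Extended GCD: 52(-17) + 59(15) = 1. So 52^(-1) ≡ -17 ≡ 42 mod 59. Verify: 52 × 42 = 2184 ≡ 1 mod 59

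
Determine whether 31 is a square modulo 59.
By Euler's criterion: 31^{29} ≡ 58 mod 59. Since this equals -1 (≡ 58), 31 is not a QR.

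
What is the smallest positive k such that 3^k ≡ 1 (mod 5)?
Powers of 3 mod 5: 3^1≡3, 3^2≡4, 3^3≡2, 3^4≡1. Order = 4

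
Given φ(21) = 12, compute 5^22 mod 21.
By Euler: 5^{12} ≡ 1 mod 21 since gcd(5, 21) = 1. 22 = 1×12 + 10. So 5^{22} ≡ 5^{10} ≡ 16 mod 21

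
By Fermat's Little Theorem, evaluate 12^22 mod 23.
By Fermat's Little Theorem, 12^{22} ≡ 1 mod 23 since 23 is prime and gcd(12, 23) = 1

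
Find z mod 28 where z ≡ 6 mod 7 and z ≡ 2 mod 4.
M = 7 × 4 = 28. M₁ = 4, y₁ ≡ 2 mod 7. M₂ = 7, y₂ ≡ 3 mod 4. z = 6×4×2 + 2×7×3 ≡ 6 mod 28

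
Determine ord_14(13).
Powers of 13 mod 14: 13^1≡13, 13^2≡1. ord_14(13) = 2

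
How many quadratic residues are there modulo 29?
The squaring map on Z_29* is 2-to-1, so there are (28)/2 = 14 QRs.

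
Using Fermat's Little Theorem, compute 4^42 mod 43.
By Fermat's Little Theorem, 4^{42} ≡ 1 (mod 43) since 43 is prime and gcd(4, 43) = 1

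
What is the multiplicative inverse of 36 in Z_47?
Since 47 is prime, by Fermat 36^(-1) ≡ 36^{45} ≡ 17 (mod 47). Verify: 36 × 17 = 612 ≡ 1 (mod 47)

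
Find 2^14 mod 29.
By repeated squaring mod 29: 2^{1}≡2, 2^{2}≡4, 2^{4}≡16, 2^{8}≡24. Then 2^{14} = 2^{8+4+2} ≡ 24 × 16 × 4 ≡ 28 mod 29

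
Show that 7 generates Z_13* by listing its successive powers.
7^1, 7^2, ..., 7^{12} mod 13: [7, 10, 5, 9, 11, 12, 6, 3, 8, 4, 2, 1]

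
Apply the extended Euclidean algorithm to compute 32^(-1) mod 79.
Extended GCD: 32(-37) + 79(15) = 1. So 32^(-1) ≡ -37 ≡ 42 mod 79. Verify: 32 × 42 = 1344 ≡ 1 mod 79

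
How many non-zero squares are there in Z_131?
Exactly half the non-zero residues mod a prime are QRs: (131-1)/2 = 65.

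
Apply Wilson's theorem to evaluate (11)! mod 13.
(12)! = (11)! × (12) ≡ -1 mod 13. So (11)! ≡ -1 × (12)^(-1) ≡ (-1)×(-1) = 1 mod 13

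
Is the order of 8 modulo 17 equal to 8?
Powers of 8 mod 17: 8^1≡8, 8^2≡13, 8^3≡2, 8^4≡16, 8^5≡9, 8^6≡4, 8^7≡15, 8^8≡1. First k with 8^k≡1 is k=8. Yes, ord_17(8) = 8.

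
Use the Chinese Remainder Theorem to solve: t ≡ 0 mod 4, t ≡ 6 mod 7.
M = 4 × 7 = 28. M₁ = 7, y₁ ≡ 3 mod 4. M₂ = 4, y₂ ≡ 2 mod 7. t = 0×7×3 + 6×4×2 ≡ 20 mod 28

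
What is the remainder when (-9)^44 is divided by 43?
Using Fermat: (-9)^{42} ≡ 1 (mod 43). 44 ≡ 2 (mod 42). So (-9)^{44} ≡ (-9)^{2} ≡ 38 (mod 43)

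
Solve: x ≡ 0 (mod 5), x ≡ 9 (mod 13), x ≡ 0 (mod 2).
M = 5 × 13 × 2 = 130. M₁ = 26, y₁ ≡ 1 (mod 5). M₂ = 10, y₂ ≡ 4 (mod 13). M₃ = 65, y₃ ≡ 1 (mod 2). x = 0×26×1 + 9×10×4 + 0×65×1 ≡ 100 (mod 130)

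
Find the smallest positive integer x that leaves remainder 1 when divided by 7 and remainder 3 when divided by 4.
M = 7 × 4 = 28. M₁ = 4, y₁ ≡ 2 mod 7. M₂ = 7, y₂ ≡ 3 mod 4. x = 1×4×2 + 3×7×3 ≡ 15 mod 28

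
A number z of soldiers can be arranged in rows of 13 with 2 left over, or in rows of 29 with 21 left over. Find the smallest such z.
M = 13 × 29 = 377. M₁ = 29, y₁ ≡ 9 mod 13. M₂ = 13, y₂ ≡ 9 mod 29. z = 2×29×9 + 21×13×9 ≡ 340 mod 377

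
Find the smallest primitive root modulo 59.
g = 2. Powers: [2, 4, 8, 16, 32, 5, 10, 20, 40, ...] generates all 58 non-zero residues.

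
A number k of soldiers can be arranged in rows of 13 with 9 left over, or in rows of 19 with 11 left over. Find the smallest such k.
M = 13 × 19 = 247. M₁ = 19, y₁ ≡ 11 mod 13. M₂ = 13, y₂ ≡ 3 mod 19. k = 9×19×11 + 11×13×3 ≡ 87 mod 247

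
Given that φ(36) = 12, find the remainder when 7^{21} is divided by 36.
By Euler: 7^{12} ≡ 1 (mod 36) since gcd(7, 36) = 1. 21 = 1×12 + 9. So 7^{21} ≡ 7^{9} ≡ 19 (mod 36)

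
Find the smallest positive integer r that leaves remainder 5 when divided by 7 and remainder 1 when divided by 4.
M = 7 × 4 = 28. M₁ = 4, y₁ ≡ 2 mod 7. M₂ = 7, y₂ ≡ 3 mod 4. r = 5×4×2 + 1×7×3 ≡ 5 mod 28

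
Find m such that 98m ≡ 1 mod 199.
Since 199 is prime, by Fermat 98^(-1) ≡ 98^{197} ≡ 132 mod 199. Verify: 98 × 132 = 12936 ≡ 1 mod 199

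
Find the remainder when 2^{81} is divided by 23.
By Fermat: 2^{22} ≡ 1 mod 23. 81 = 3×22 + 15. So 2^{81} ≡ 2^{15} ≡ 16 mod 23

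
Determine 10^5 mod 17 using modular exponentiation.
By repeated squaring mod 17: 10^{1}≡10, 10^{2}≡15, 10^{4}≡4. Then 10^{5} = 10^{4+1} ≡ 4 × 10 ≡ 6 mod 17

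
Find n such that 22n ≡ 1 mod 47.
Since 47 is prime, by Fermat 22^(-1) ≡ 22^{45} ≡ 15 mod 47. Verify: 22 × 15 = 330 ≡ 1 mod 47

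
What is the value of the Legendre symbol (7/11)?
(7/11) = 7^{5} mod 11 = -1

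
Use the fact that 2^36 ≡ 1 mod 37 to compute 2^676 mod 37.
By Fermat: 2^{36} ≡ 1 mod 37. 676 ≡ 28 mod 36. So 2^{676} ≡ 2^{28} ≡ 12 mod 37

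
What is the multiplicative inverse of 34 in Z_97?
Since 97 is prime, by Fermat 34^(-1) ≡ 34^{95} ≡ 20 mod 97. Verify: 34 × 20 = 680 ≡ 1 mod 97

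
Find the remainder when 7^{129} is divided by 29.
By Fermat: 7^{28} ≡ 1 mod 29. 129 = 4×28 + 17. So 7^{129} ≡ 7^{17} ≡ 24 mod 29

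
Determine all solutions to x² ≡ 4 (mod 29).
The square roots of 4 mod 29 are 27 and 2. Verify: 27² = 729 ≡ 4 (mod 29)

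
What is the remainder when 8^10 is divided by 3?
Using Fermat: 8^{2} ≡ 1 (mod 3). 10 ≡ 0 (mod 2). So 8^{10} ≡ 8^{0} ≡ 1 (mod 3)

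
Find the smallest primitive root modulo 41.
g = 6. Powers: [6, 36, 11, 25, 27, 39, ...] generates all 40 non-zero residues.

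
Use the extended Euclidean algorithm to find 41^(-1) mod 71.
Extended GCD: 41(26) + 71(-15) = 1. So 41^(-1) ≡ 26 mod 71. Verify: 41 × 26 = 1066 ≡ 1 mod 71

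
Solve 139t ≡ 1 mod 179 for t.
Since 179 is prime, by Fermat 139^(-1) ≡ 139^{177} ≡ 85 mod 179. Verify: 139 × 85 = 11815 ≡ 1 mod 179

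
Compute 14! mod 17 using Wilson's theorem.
(16)! = (14)! × (15) × (16) ≡ -1 mod 17. So (14)! ≡ -1 × [(16)(15)]^(-1) ≡ 8 mod 17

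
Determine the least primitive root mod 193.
g = 5. Powers: [5, 25, 125, 46, 37, 185, 153, 186, 158, 18, ...] generates all 192 non-zero residues.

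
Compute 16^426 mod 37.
Using Fermat: 16^{36} ≡ 1 mod 37. 426 ≡ 30 mod 36. So 16^{426} ≡ 16^{30} ≡ 26 mod 37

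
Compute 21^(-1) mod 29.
Since 29 is prime, by Fermat 21^(-1) ≡ 21^{27} ≡ 18 mod 29. Verify: 21 × 18 = 378 ≡ 1 mod 29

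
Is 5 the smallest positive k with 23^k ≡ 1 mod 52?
Powers of 23 mod 52: 23^1≡23, 23^2≡9, 23^3≡51, 23^4≡29, 23^5≡43, 23^6≡1. 23^5≡43≢1, so ord ≠ 5. No, the actual order is 6.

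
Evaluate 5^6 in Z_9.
By repeated squaring (mod 9): 5^{1}≡5, 5^{2}≡7, 5^{4}≡4. Then 5^{6} = 5^{4+2} ≡ 4 × 7 ≡ 1 (mod 9)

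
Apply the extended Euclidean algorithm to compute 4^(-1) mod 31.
Extended GCD: 4(8) + 31(-1) = 1. So 4^(-1) ≡ 8 (mod 31). Verify: 4 × 8 = 32 ≡ 1 (mod 31)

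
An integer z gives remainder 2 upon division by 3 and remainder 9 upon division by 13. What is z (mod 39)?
M = 3 × 13 = 39. M₁ = 13, y₁ ≡ 1 (mod 3). M₂ = 3, y₂ ≡ 9 (mod 13). z = 2×13×1 + 9×3×9 ≡ 35 (mod 39)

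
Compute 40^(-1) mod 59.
Since 59 is prime, by Fermat 40^(-1) ≡ 40^{57} ≡ 31 mod 59. Verify: 40 × 31 = 1240 ≡ 1 mod 59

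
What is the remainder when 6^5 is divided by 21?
By repeated squaring mod 21: 6^{1}≡6, 6^{2}≡15, 6^{4}≡15. Then 6^{5} = 6^{4+1} ≡ 15 × 6 ≡ 6 mod 21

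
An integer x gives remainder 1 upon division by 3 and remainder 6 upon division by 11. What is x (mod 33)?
M = 3 × 11 = 33. M₁ = 11, y₁ ≡ 2 (mod 3). M₂ = 3, y₂ ≡ 4 (mod 11). x = 1×11×2 + 6×3×4 ≡ 28 (mod 33)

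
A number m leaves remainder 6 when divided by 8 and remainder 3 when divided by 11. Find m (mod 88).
M = 8 × 11 = 88. M₁ = 11, y₁ ≡ 3 (mod 8). M₂ = 8, y₂ ≡ 7 (mod 11). m = 6×11×3 + 3×8×7 ≡ 14 (mod 88)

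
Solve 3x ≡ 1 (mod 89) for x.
Since 89 is prime, by Fermat 3^(-1) ≡ 3^{87} ≡ 30 (mod 89). Verify: 3 × 30 = 90 ≡ 1 (mod 89)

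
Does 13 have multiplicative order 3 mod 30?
Powers of 13 mod 30: 13^1≡13, 13^2≡19, 13^3≡7, 13^4≡1. 13^3≡7≢1, so ord ≠ 3. No, the actual order is 4.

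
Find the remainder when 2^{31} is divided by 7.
By Fermat: 2^{6} ≡ 1 (mod 7). 31 = 5×6 + 1. So 2^{31} ≡ 2^{1} ≡ 2 (mod 7)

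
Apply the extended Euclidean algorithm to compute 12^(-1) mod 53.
Extended GCD: 12(-22) + 53(5) = 1. So 12^(-1) ≡ -22 ≡ 31 mod 53. Verify: 12 × 31 = 372 ≡ 1 mod 53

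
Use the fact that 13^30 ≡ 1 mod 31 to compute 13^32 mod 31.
By Fermat: 13^{30} ≡ 1 mod 31. So 13^{32} = 13^{30} · 13^{2} ≡ 13^{2} ≡ 14 mod 31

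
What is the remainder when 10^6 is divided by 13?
By repeated squaring mod 13: 10^{1}≡10, 10^{2}≡9, 10^{4}≡3. Then 10^{6} = 10^{4+2} ≡ 3 × 9 ≡ 1 mod 13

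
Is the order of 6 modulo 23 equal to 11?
Powers of 6 mod 23: 6^1≡6, 6^2≡13, 6^3≡9, 6^4≡8, 6^5≡2, 6^6≡12, 6^7≡3, 6^8≡18, 6^9≡16, 6^10≡4, 6^11≡1. First k with 6^k≡1 is k=11. Yes, ord_23(6) = 11.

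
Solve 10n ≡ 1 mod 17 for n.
Since 17 is prime, by Fermat 10^(-1) ≡ 10^{15} ≡ 12 mod 17. Verify: 10 × 12 = 120 ≡ 1 mod 17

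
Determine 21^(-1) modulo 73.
Since 73 is prime, by Fermat 21^(-1) ≡ 21^{71} ≡ 7 (mod 73). Verify: 21 × 7 = 147 ≡ 1 (mod 73)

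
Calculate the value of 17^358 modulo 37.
Using Fermat: 17^{36} ≡ 1 mod 37. 358 ≡ 34 mod 36. So 17^{358} ≡ 17^{34} ≡ 21 mod 37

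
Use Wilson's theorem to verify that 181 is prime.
(180)! mod 181 = 180. Since this equals -1 mod 181, Wilson confirms 181 is prime.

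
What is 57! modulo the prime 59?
(58)! = (57)! × (58) ≡ -1 mod 59. So (57)! ≡ -1 × (58)^(-1) ≡ (-1)×(-1) = 1 mod 59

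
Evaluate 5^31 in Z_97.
By repeated squaring mod 97: 5^{1}≡5, 5^{2}≡25, 5^{4}≡43, 5^{8}≡6, 5^{16}≡36. Then 5^{31} = 5^{16+8+4+2+1} ≡ 36 × 6 × 43 × 25 × 5 ≡ 7 mod 97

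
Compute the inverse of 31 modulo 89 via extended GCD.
Extended GCD: 31(23) + 89(-8) = 1. So 31^(-1) ≡ 23 mod 89. Verify: 31 × 23 = 713 ≡ 1 mod 89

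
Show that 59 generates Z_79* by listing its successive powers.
59^1, 59^2, ..., 59^{78} mod 79: [59, 5, 58, 25, 53, 46, 28, 72, 61, 44, 68, 62, 24, 73, 41, 49, 47, 8, 77, 40, 69, 42, 29, 52, 66, 23, 14, 36, 70, 22, 34, 31, 12, 76, 60, 64, 63, 4, 78, 20, 74, 21, 54, 26, 33, 51, 7, 18, 35, 11, 17, 55, 6, 38, 30, 32, 71, 2, 39, 10, 37, 50, 27, 13, 56, 65, 43, 9, 57, 45, 48, 67, 3, 19, 15, 16, 75, 1]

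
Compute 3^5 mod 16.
By repeated squaring mod 16: 3^{1}≡3, 3^{2}≡9, 3^{4}≡1. Then 3^{5} = 3^{4+1} ≡ 1 × 3 ≡ 3 mod 16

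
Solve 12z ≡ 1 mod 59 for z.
Since 59 is prime, by Fermat 12^(-1) ≡ 12^{57} ≡ 5 mod 59. Verify: 12 × 5 = 60 ≡ 1 mod 59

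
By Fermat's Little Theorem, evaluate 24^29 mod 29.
By Fermat: 24^{28} ≡ 1 mod 29. So 24^{29} = 24^{28} · 24^{1} ≡ 24^{1} ≡ 24 mod 29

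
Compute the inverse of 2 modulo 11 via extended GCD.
Extended GCD: 2(-5) + 11(1) = 1. So 2^(-1) ≡ -5 ≡ 6 mod 11. Verify: 2 × 6 = 12 ≡ 1 mod 11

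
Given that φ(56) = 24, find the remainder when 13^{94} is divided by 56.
By Euler: 13^{24} ≡ 1 (mod 56) since gcd(13, 56) = 1. 94 = 3×24 + 22. So 13^{94} ≡ 13^{22} ≡ 1 (mod 56)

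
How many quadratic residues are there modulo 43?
Exactly half the non-zero residues mod a prime are QRs: (43-1)/2 = 21.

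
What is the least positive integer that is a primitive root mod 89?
g = 3. For each prime q|88: 3^{44}≡88, 3^{8}≡64, none ≡ 1, so ord_89(3) = 88 and 3 is a primitive root.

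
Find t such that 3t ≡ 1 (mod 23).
Since 23 is prime, by Fermat 3^(-1) ≡ 3^{21} ≡ 8 (mod 23). Verify: 3 × 8 = 24 ≡ 1 (mod 23)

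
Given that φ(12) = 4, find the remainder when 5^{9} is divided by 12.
By Euler: 5^{4} ≡ 1 mod 12 since gcd(5, 12) = 1. 9 = 2×4 + 1. So 5^{9} ≡ 5^{1} ≡ 5 mod 12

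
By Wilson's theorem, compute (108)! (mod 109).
By Wilson's theorem, (108)! ≡ -1 ≡ 108 (mod 109)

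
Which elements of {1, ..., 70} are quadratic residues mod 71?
QRs mod 71: {1, 2, 3, 4, 5, 6, 8, 9, 10, 12, 15, 16, 18, 19, 20, 24, 25, 27, 29, 30, 32, 36, 37, 38, 40, 43, 45, 48, 49, 50, 54, 57, 58, 60, 64}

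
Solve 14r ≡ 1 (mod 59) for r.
Since 59 is prime, by Fermat 14^(-1) ≡ 14^{57} ≡ 38 (mod 59). Verify: 14 × 38 = 532 ≡ 1 (mod 59)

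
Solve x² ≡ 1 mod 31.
The square roots of 1 mod 31 are 1 and 30. Verify: 1² = 1 ≡ 1 mod 31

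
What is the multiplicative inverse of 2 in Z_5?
Since 5 is prime, by Fermat 2^(-1) ≡ 2^{3} ≡ 3 mod 5. Verify: 2 × 3 = 6 ≡ 1 mod 5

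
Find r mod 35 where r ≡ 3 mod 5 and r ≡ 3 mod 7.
M = 5 × 7 = 35. M₁ = 7, y₁ ≡ 3 mod 5. M₂ = 5, y₂ ≡ 3 mod 7. r = 3×7×3 + 3×5×3 ≡ 3 mod 35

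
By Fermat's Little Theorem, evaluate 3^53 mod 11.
By Fermat: 3^{10} ≡ 1 mod 11. 53 = 5×10 + 3. So 3^{53} ≡ 3^{3} ≡ 5 mod 11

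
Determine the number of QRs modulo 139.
Exactly half the non-zero residues mod a prime are QRs: (139-1)/2 = 69.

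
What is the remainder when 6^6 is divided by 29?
By repeated squaring (mod 29): 6^{1}≡6, 6^{2}≡7, 6^{4}≡20. Then 6^{6} = 6^{4+2} ≡ 20 × 7 ≡ 24 (mod 29)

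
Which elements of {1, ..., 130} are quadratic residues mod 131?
Squares in Z_131*: {1, 3, 4, 5, 7, 9, 11, 12, 13, 15, 16, 20, 21, 25, 27, 28, 33, 34, 35, 36, 38, 39, 41, 43, 44, 45, 46, 48, 49, 52, 53, 55, 58, 59, 60, 61, 62, 63, 64, 65, 74, 75, 77, 80, 81, 84, 89, 91, 94, 99, 100, 101, 102, 105, 107, 108, 109, 112, 113, 114, 117, 121, 123, 125, 129}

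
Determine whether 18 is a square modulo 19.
By Euler's criterion: 18^{9} ≡ 18 mod 19. Since this equals -1 (≡ 18), 18 is not a QR.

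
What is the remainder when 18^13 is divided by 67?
By repeated squaring (mod 67): 18^{1}≡18, 18^{2}≡56, 18^{4}≡54, 18^{8}≡35. Then 18^{13} = 18^{8+4+1} ≡ 35 × 54 × 18 ≡ 51 (mod 67)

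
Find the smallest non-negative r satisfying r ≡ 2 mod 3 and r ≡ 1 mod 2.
M = 3 × 2 = 6. M₁ = 2, y₁ ≡ 2 mod 3. M₂ = 3, y₂ ≡ 1 mod 2. r = 2×2×2 + 1×3×1 ≡ 5 mod 6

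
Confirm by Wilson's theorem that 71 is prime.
(70)! mod 71 = 70. Since this equals -1 mod 71, Wilson confirms 71 is prime.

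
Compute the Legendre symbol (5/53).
(5/53) = 5^{26} mod 53 = -1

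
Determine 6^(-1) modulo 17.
Since 17 is prime, by Fermat 6^(-1) ≡ 6^{15} ≡ 3 (mod 17). Verify: 6 × 3 = 18 ≡ 1 (mod 17)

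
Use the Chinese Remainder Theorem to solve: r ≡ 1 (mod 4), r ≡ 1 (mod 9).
M = 4 × 9 = 36. M₁ = 9, y₁ ≡ 1 (mod 4). M₂ = 4, y₂ ≡ 7 (mod 9). r = 1×9×1 + 1×4×7 ≡ 1 (mod 36)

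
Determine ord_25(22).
Powers of 22 mod 25: 22^1≡22, 22^2≡9, 22^3≡23, 22^4≡6, 22^5≡7, 22^6≡4, 22^7≡13, 22^8≡11, 22^9≡17, 22^10≡24, 22^11≡3, 22^12≡16, 22^13≡2, 22^14≡19, 22^15≡18, 22^16≡21, 22^17≡12, 22^18≡14, 22^19≡8, 22^20≡1. ord_25(22) = 20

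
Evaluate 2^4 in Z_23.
2^{4} = 16 ≡ 16 mod 23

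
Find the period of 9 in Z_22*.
Powers of 9 mod 22: 9^1≡9, 9^2≡15, 9^3≡3, 9^4≡5, 9^5≡1. ord_22(9) = 5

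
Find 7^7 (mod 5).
Using Fermat: 7^{4} ≡ 1 (mod 5). 7 ≡ 3 (mod 4). So 7^{7} ≡ 7^{3} ≡ 3 (mod 5)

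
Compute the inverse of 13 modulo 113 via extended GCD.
Extended GCD: 13(-26) + 113(3) = 1. So 13^(-1) ≡ -26 ≡ 87 (mod 113). Verify: 13 × 87 = 1131 ≡ 1 (mod 113)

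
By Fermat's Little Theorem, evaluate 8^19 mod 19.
By Fermat: 8^{18} ≡ 1 (mod 19). So 8^{19} = 8^{18} · 8^{1} ≡ 8^{1} ≡ 8 (mod 19)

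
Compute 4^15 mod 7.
Using Fermat: 4^{6} ≡ 1 mod 7. 15 ≡ 3 mod 6. So 4^{15} ≡ 4^{3} ≡ 1 mod 7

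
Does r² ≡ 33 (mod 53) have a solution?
By Euler's criterion: 33^{26} ≡ 52 (mod 53). Since this equals -1 (≡ 52), 33 is not a QR.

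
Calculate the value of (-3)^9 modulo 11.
By repeated squaring mod 11: (-3)^{1}≡8, (-3)^{2}≡9, (-3)^{4}≡4, (-3)^{8}≡5. Then (-3)^{9} = (-3)^{8+1} ≡ 5 × 8 ≡ 7 mod 11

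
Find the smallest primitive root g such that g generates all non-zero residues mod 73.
g = 5. For each prime q|72: 5^{36}≡72, 5^{24}≡8, none ≡ 1, so ord_73(5) = 72 and 5 is a primitive root.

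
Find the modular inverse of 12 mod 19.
Since 19 is prime, by Fermat 12^(-1) ≡ 12^{17} ≡ 8 (mod 19). Verify: 12 × 8 = 96 ≡ 1 (mod 19)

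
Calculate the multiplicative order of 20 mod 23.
Powers of 20 mod 23: 20^1≡20, 20^2≡9, 20^3≡19, 20^4≡12, 20^5≡10, 20^6≡16, 20^7≡21, 20^8≡6, 20^9≡5, 20^10≡8, 20^11≡22, 20^12≡3, 20^13≡14, 20^14≡4, 20^15≡11, 20^16≡13, 20^17≡7, 20^18≡2, 20^19≡17, 20^20≡18, 20^21≡15, 20^22≡1. So the order of 20 is 22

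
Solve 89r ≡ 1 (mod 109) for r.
Since 109 is prime, by Fermat 89^(-1) ≡ 89^{107} ≡ 49 (mod 109). Verify: 89 × 49 = 4361 ≡ 1 (mod 109)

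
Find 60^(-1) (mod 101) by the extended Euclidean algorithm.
Extended GCD: 60(32) + 101(-19) = 1. So 60^(-1) ≡ 32 (mod 101). Verify: 60 × 32 = 1920 ≡ 1 (mod 101)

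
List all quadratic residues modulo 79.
Squares in Z_79*: {1, 2, 4, 5, 8, 9, 10, 11, 13, 16, 18, 19, 20, 21, 22, 23, 25, 26, 31, 32, 36, 38, 40, 42, 44, 45, 46, 49, 50, 51, 52, 55, 62, 64, 65, 67, 72, 73, 76}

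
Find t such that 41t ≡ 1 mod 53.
Since 53 is prime, by Fermat 41^(-1) ≡ 41^{51} ≡ 22 mod 53. Verify: 41 × 22 = 902 ≡ 1 mod 53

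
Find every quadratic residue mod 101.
Squares in Z_101*: {1, 4, 5, 6, 9, 13, 14, 16, 17, 19, 20, 21, 22, 23, 24, 25, 30, 31, 33, 36, 37, 43, 45, 47, 49, 52, 54, 56, 58, 64, 65, 68, 70, 71, 76, 77, 78, 79, 80, 81, 82, 84, 85, 87, 88, 92, 95, 96, 97, 100}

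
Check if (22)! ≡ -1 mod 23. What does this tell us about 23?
(22)! mod 23 = 22. Since this equals -1 mod 23, Wilson confirms 23 is prime.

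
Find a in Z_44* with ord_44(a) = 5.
5 has order 5 mod 44 since 5^{5} ≡ 1 mod 44 and no smaller power works.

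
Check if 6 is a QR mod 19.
By Euler's criterion: 6^{9} ≡ 1 mod 19. Since this equals 1, 6 is a QR.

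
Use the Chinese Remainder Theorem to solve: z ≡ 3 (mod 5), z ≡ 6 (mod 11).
M = 5 × 11 = 55. M₁ = 11, y₁ ≡ 1 (mod 5). M₂ = 5, y₂ ≡ 9 (mod 11). z = 3×11×1 + 6×5×9 ≡ 28 (mod 55)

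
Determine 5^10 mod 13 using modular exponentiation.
By repeated squaring (mod 13): 5^{1}≡5, 5^{2}≡12, 5^{4}≡1, 5^{8}≡1. Then 5^{10} = 5^{8+2} ≡ 1 × 12 ≡ 12 (mod 13)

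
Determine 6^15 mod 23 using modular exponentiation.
By repeated squaring mod 23: 6^{1}≡6, 6^{2}≡13, 6^{4}≡8, 6^{8}≡18. Then 6^{15} = 6^{8+4+2+1} ≡ 18 × 8 × 13 × 6 ≡ 8 mod 23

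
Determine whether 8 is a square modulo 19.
By Euler's criterion: 8^{9} ≡ 18 mod 19. Since this equals -1 (≡ 18), 8 is not a QR.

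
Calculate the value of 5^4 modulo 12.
5^{4} = 625 ≡ 1 mod 12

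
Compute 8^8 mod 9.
By repeated squaring mod 9: 8^{1}≡8, 8^{2}≡1, 8^{4}≡1, 8^{8}≡1. So 8^{8} ≡ 1 mod 9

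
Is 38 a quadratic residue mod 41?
By Euler's criterion: 38^{20} ≡ 40 mod 41. Since this equals -1 (≡ 40), 38 is not a QR.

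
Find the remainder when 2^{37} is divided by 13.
By Fermat: 2^{12} ≡ 1 mod 13. 37 = 3×12 + 1. So 2^{37} ≡ 2^{1} ≡ 2 mod 13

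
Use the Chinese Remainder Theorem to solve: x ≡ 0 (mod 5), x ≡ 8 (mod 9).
M = 5 × 9 = 45. M₁ = 9, y₁ ≡ 4 (mod 5). M₂ = 5, y₂ ≡ 2 (mod 9). x = 0×9×4 + 8×5×2 ≡ 35 (mod 45)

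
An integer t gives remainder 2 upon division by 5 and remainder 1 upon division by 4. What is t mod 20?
M = 5 × 4 = 20. M₁ = 4, y₁ ≡ 4 mod 5. M₂ = 5, y₂ ≡ 1 mod 4. t = 2×4×4 + 1×5×1 ≡ 17 mod 20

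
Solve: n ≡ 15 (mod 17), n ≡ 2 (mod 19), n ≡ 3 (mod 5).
M = 17 × 19 × 5 = 1615. M₁ = 95, y₁ ≡ 12 (mod 17). M₂ = 85, y₂ ≡ 17 (mod 19). M₃ = 323, y₃ ≡ 2 (mod 5). n = 15×95×12 + 2×85×17 + 3×323×2 ≡ 933 (mod 1615)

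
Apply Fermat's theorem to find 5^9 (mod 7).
By Fermat: 5^{6} ≡ 1 (mod 7). So 5^{9} = 5^{6} · 5^{3} ≡ 5^{3} ≡ 6 (mod 7)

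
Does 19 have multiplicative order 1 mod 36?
Powers of 19 mod 36: 19^1≡19, 19^2≡1. 19^1≡19≢1, so ord ≠ 1. No, the actual order is 2.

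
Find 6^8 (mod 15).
By repeated squaring (mod 15): 6^{1}≡6, 6^{2}≡6, 6^{4}≡6, 6^{8}≡6. So 6^{8} ≡ 6 (mod 15)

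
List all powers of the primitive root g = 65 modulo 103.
65^1, 65^2, ..., 65^{102} mod 103: [65, 2, 27, 4, 54, 8, 5, 16, 10, 32, 20, 64, 40, 25, 80, 50, 57, 100, 11, 97, 22, 91, 44, 79, 88, 55, 73, 7, 43, 14, 86, 28, 69, 56, 35, 9, 70, 18, 37, 36, 74, 72, 45, 41, 90, 82, 77, 61, 51, 19, 102, 38, 101, 76, 99, 49, 95, 98, 87, 93, 71, 83, 39, 63, 78, 23, 53, 46, 3, 92, 6, 81, 12, 59, 24, 15, 48, 30, 96, 60, 89, 17, 75, 34, 47, 68, 94, 33, 85, 66, 67, 29, 31, 58, 62, 13, 21, 26, 42, 52, 84, 1]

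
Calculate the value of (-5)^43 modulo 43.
Using Fermat: (-5)^{42} ≡ 1 (mod 43). 43 ≡ 1 (mod 42). So (-5)^{43} ≡ (-5)^{1} ≡ 38 (mod 43)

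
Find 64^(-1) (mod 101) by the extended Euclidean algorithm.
Extended GCD: 64(30) + 101(-19) = 1. So 64^(-1) ≡ 30 (mod 101). Verify: 64 × 30 = 1920 ≡ 1 (mod 101)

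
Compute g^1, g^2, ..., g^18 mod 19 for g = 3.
3^1, 3^2, ..., 3^{18} mod 19: [3, 9, 8, 5, 15, 7, 2, 6, 18, 16, 10, 11, 14, 4, 12, 17, 13, 1]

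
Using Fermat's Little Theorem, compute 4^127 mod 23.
By Fermat: 4^{22} ≡ 1 mod 23. 127 = 5×22 + 17. So 4^{127} ≡ 4^{17} ≡ 2 mod 23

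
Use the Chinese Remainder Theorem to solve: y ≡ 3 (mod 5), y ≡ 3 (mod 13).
M = 5 × 13 = 65. M₁ = 13, y₁ ≡ 2 (mod 5). M₂ = 5, y₂ ≡ 8 (mod 13). y = 3×13×2 + 3×5×8 ≡ 3 (mod 65)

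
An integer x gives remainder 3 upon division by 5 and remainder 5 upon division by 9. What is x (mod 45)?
M = 5 × 9 = 45. M₁ = 9, y₁ ≡ 4 (mod 5). M₂ = 5, y₂ ≡ 2 (mod 9). x = 3×9×4 + 5×5×2 ≡ 23 (mod 45)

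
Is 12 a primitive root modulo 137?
ord_137(12) divides 136. For each prime q|136: 12^{68}≡136, 12^{8}≡72, none ≡ 1. So 12 has order 136 and is a primitive root mod 137.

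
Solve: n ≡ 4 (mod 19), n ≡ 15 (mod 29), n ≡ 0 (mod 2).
M = 19 × 29 × 2 = 1102. M₁ = 58, y₁ ≡ 1 (mod 19). M₂ = 38, y₂ ≡ 13 (mod 29). M₃ = 551, y₃ ≡ 1 (mod 2). n = 4×58×1 + 15×38×13 + 0×551×1 ≡ 1030 (mod 1102)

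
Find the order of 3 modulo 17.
Powers of 3 mod 17: 3^1≡3, 3^2≡9, 3^3≡10, 3^4≡13, 3^5≡5, 3^6≡15, 3^7≡11, 3^8≡16, 3^9≡14, 3^10≡8, 3^11≡7, 3^12≡4, 3^13≡12, 3^14≡2, 3^15≡6, 3^16≡1. Order = 16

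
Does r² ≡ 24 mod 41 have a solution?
By Euler's criterion: 24^{20} ≡ 40 mod 41. Since this equals -1 (≡ 40), 24 is not a QR.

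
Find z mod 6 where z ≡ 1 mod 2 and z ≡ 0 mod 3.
M = 2 × 3 = 6. M₁ = 3, y₁ ≡ 1 mod 2. M₂ = 2, y₂ ≡ 2 mod 3. z = 1×3×1 + 0×2×2 ≡ 3 mod 6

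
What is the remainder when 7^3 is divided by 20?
7^{3} = 343 ≡ 3 mod 20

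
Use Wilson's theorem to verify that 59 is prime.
(58)! mod 59 = 58. Since this equals -1 (mod 59), Wilson confirms 59 is prime.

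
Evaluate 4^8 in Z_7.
Using Fermat: 4^{6} ≡ 1 mod 7. 8 ≡ 2 mod 6. So 4^{8} ≡ 4^{2} ≡ 2 mod 7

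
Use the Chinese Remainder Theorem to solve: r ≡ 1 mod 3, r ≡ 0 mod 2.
M = 3 × 2 = 6. M₁ = 2, y₁ ≡ 2 mod 3. M₂ = 3, y₂ ≡ 1 mod 2. r = 1×2×2 + 0×3×1 ≡ 4 mod 6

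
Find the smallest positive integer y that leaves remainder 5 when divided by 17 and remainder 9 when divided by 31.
M = 17 × 31 = 527. M₁ = 31, y₁ ≡ 11 mod 17. M₂ = 17, y₂ ≡ 11 mod 31. y = 5×31×11 + 9×17×11 ≡ 226 mod 527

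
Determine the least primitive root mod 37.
g = 2. For each prime q|36: 2^{18}≡36, 2^{12}≡26, none ≡ 1, so ord_37(2) = 36 and 2 is a primitive root.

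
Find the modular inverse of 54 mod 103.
Since 103 is prime, by Fermat 54^(-1) ≡ 54^{101} ≡ 21 (mod 103). Verify: 54 × 21 = 1134 ≡ 1 (mod 103)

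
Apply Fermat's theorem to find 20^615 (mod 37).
By Fermat: 20^{36} ≡ 1 (mod 37). 615 ≡ 3 (mod 36). So 20^{615} ≡ 20^{3} ≡ 8 (mod 37)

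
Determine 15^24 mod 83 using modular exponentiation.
By repeated squaring mod 83: 15^{1}≡15, 15^{2}≡59, 15^{4}≡78, 15^{8}≡25, 15^{16}≡44. Then 15^{24} = 15^{16+8} ≡ 44 × 25 ≡ 21 mod 83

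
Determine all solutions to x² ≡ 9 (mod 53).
The square roots of 9 mod 53 are 50 and 3. Verify: 50² = 2500 ≡ 9 (mod 53)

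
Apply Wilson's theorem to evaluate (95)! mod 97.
(96)! = (95)! × (96) ≡ -1 mod 97. So (95)! ≡ -1 × (96)^(-1) ≡ (-1)×(-1) = 1 mod 97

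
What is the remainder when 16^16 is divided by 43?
By repeated squaring mod 43: 16^{1}≡16, 16^{2}≡41, 16^{4}≡4, 16^{8}≡16, 16^{16}≡41. So 16^{16} ≡ 41 mod 43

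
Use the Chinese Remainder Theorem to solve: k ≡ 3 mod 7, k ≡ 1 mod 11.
M = 7 × 11 = 77. M₁ = 11, y₁ ≡ 2 mod 7. M₂ = 7, y₂ ≡ 8 mod 11. k = 3×11×2 + 1×7×8 ≡ 45 mod 77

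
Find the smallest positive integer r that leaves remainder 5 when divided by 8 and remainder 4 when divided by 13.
M = 8 × 13 = 104. M₁ = 13, y₁ ≡ 5 mod 8. M₂ = 8, y₂ ≡ 5 mod 13. r = 5×13×5 + 4×8×5 ≡ 69 mod 104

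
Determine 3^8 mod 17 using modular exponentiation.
By repeated squaring (mod 17): 3^{1}≡3, 3^{2}≡9, 3^{4}≡13, 3^{8}≡16. So 3^{8} ≡ 16 (mod 17)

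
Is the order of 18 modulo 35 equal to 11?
Powers of 18 mod 35: 18^1≡18, 18^2≡9, 18^3≡22, 18^4≡11, 18^5≡23, 18^6≡29, 18^7≡32, 18^8≡16, 18^9≡8, 18^10≡4, 18^11≡2, 18^12≡1. 18^11≡2≢1, so ord ≠ 11. No, the actual order is 12.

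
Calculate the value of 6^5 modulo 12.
By repeated squaring (mod 12): 6^{1}≡6, 6^{2}≡0, 6^{4}≡0. Then 6^{5} = 6^{4+1} ≡ 0 × 6 ≡ 0 (mod 12)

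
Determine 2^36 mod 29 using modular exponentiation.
Using Fermat: 2^{28} ≡ 1 (mod 29). 36 ≡ 8 (mod 28). So 2^{36} ≡ 2^{8} ≡ 24 (mod 29)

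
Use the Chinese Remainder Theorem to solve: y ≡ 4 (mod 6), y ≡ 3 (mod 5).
M = 6 × 5 = 30. M₁ = 5, y₁ ≡ 5 (mod 6). M₂ = 6, y₂ ≡ 1 (mod 5). y = 4×5×5 + 3×6×1 ≡ 28 (mod 30)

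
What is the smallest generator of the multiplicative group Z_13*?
g = 2. Powers: [2, 4, 8, 3, 6, 12, ...] generates all 12 non-zero residues.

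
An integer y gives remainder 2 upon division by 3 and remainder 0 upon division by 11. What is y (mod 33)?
M = 3 × 11 = 33. M₁ = 11, y₁ ≡ 2 (mod 3). M₂ = 3, y₂ ≡ 4 (mod 11). y = 2×11×2 + 0×3×4 ≡ 11 (mod 33)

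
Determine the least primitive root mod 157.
g = 5. Powers: [5, 25, 125, 154, 142, 82, ...] generates all 156 non-zero residues.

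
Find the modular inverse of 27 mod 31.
Since 31 is prime, by Fermat 27^(-1) ≡ 27^{29} ≡ 23 (mod 31). Verify: 27 × 23 = 621 ≡ 1 (mod 31)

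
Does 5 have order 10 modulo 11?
5^{5} ≡ 1 (mod 11) and 5 < 10, so ord_11(5) = 5 ≠ 10 and 5 is not a primitive root.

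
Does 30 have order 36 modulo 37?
30^{18} ≡ 1 (mod 37) and 18 < 36, so ord_37(30) = 18 ≠ 36 and 30 is not a primitive root.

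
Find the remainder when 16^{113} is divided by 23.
By Fermat: 16^{22} ≡ 1 mod 23. 113 = 5×22 + 3. So 16^{113} ≡ 16^{3} ≡ 2 mod 23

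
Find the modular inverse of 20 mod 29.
Since 29 is prime, by Fermat 20^(-1) ≡ 20^{27} ≡ 16 mod 29. Verify: 20 × 16 = 320 ≡ 1 mod 29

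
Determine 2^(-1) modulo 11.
Since 11 is prime, by Fermat 2^(-1) ≡ 2^{9} ≡ 6 (mod 11). Verify: 2 × 6 = 12 ≡ 1 (mod 11)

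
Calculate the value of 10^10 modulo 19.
By repeated squaring (mod 19): 10^{1}≡10, 10^{2}≡5, 10^{4}≡6, 10^{8}≡17. Then 10^{10} = 10^{8+2} ≡ 17 × 5 ≡ 9 (mod 19)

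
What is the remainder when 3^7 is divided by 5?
Using Fermat: 3^{4} ≡ 1 (mod 5). 7 ≡ 3 (mod 4). So 3^{7} ≡ 3^{3} ≡ 2 (mod 5)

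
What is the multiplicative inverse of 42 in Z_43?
Since 43 is prime, by Fermat 42^(-1) ≡ 42^{41} ≡ 42 (mod 43). Verify: 42 × 42 = 1764 ≡ 1 (mod 43)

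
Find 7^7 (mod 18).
By repeated squaring (mod 18): 7^{1}≡7, 7^{2}≡13, 7^{4}≡7. Then 7^{7} = 7^{4+2+1} ≡ 7 × 13 × 7 ≡ 7 (mod 18)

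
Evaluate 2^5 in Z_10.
By repeated squaring mod 10: 2^{1}≡2, 2^{2}≡4, 2^{4}≡6. Then 2^{5} = 2^{4+1} ≡ 6 × 2 ≡ 2 mod 10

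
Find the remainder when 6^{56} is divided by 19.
By Fermat: 6^{18} ≡ 1 mod 19. 56 = 3×18 + 2. So 6^{56} ≡ 6^{2} ≡ 17 mod 19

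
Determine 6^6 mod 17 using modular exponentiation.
By repeated squaring (mod 17): 6^{1}≡6, 6^{2}≡2, 6^{4}≡4. Then 6^{6} = 6^{4+2} ≡ 4 × 2 ≡ 8 (mod 17)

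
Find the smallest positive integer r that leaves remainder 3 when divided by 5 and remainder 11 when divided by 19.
M = 5 × 19 = 95. M₁ = 19, y₁ ≡ 4 mod 5. M₂ = 5, y₂ ≡ 4 mod 19. r = 3×19×4 + 11×5×4 ≡ 68 mod 95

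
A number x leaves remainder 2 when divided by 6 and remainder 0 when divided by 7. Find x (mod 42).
M = 6 × 7 = 42. M₁ = 7, y₁ ≡ 1 (mod 6). M₂ = 6, y₂ ≡ 6 (mod 7). x = 2×7×1 + 0×6×6 ≡ 14 (mod 42)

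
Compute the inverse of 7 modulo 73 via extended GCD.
Extended GCD: 7(21) + 73(-2) = 1. So 7^(-1) ≡ 21 mod 73. Verify: 7 × 21 = 147 ≡ 1 mod 73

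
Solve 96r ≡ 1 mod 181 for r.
Since 181 is prime, by Fermat 96^(-1) ≡ 96^{179} ≡ 66 mod 181. Verify: 96 × 66 = 6336 ≡ 1 mod 181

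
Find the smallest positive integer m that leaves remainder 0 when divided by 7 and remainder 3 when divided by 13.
M = 7 × 13 = 91. M₁ = 13, y₁ ≡ 6 mod 7. M₂ = 7, y₂ ≡ 2 mod 13. m = 0×13×6 + 3×7×2 ≡ 42 mod 91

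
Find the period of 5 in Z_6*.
Powers of 5 mod 6: 5^1≡5, 5^2≡1. Order = 2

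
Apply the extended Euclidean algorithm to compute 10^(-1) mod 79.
Extended GCD: 10(8) + 79(-1) = 1. So 10^(-1) ≡ 8 (mod 79). Verify: 10 × 8 = 80 ≡ 1 (mod 79)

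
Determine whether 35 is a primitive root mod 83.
ord_83(35) divides 82. For each prime q|82: 35^{41}≡82, 35^{2}≡63, none ≡ 1. So 35 has order 82 and is a primitive root mod 83.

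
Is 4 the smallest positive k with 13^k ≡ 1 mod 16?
Powers of 13 mod 16: 13^1≡13, 13^2≡9, 13^3≡5, 13^4≡1. First k with 13^k≡1 is k=4. Yes, ord_16(13) = 4.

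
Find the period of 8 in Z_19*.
Powers of 8 mod 19: 8^1≡8, 8^2≡7, 8^3≡18, 8^4≡11, 8^5≡12, 8^6≡1. ord_19(8) = 6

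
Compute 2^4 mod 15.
2^{4} = 16 ≡ 1 (mod 15)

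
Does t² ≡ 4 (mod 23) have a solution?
By Euler's criterion: 4^{11} ≡ 1 (mod 23). Since this equals 1, 4 is a QR.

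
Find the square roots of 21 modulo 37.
The square roots of 21 mod 37 are 13 and 24. Verify: 13² = 169 ≡ 21 (mod 37)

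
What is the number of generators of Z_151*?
Number of primitive roots mod 151 = φ(p-1) = φ(150) = 40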